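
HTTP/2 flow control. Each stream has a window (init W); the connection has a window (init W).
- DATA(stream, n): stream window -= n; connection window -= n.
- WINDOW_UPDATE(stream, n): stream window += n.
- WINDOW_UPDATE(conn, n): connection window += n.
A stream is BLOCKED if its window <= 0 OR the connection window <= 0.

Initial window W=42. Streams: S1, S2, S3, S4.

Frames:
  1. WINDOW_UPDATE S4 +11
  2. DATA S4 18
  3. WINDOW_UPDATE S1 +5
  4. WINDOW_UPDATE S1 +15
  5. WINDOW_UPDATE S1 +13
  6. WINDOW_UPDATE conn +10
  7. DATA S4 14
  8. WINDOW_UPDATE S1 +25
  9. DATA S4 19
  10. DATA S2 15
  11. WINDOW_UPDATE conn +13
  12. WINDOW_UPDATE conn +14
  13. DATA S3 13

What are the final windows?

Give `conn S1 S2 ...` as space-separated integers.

Answer: 0 100 27 29 2

Derivation:
Op 1: conn=42 S1=42 S2=42 S3=42 S4=53 blocked=[]
Op 2: conn=24 S1=42 S2=42 S3=42 S4=35 blocked=[]
Op 3: conn=24 S1=47 S2=42 S3=42 S4=35 blocked=[]
Op 4: conn=24 S1=62 S2=42 S3=42 S4=35 blocked=[]
Op 5: conn=24 S1=75 S2=42 S3=42 S4=35 blocked=[]
Op 6: conn=34 S1=75 S2=42 S3=42 S4=35 blocked=[]
Op 7: conn=20 S1=75 S2=42 S3=42 S4=21 blocked=[]
Op 8: conn=20 S1=100 S2=42 S3=42 S4=21 blocked=[]
Op 9: conn=1 S1=100 S2=42 S3=42 S4=2 blocked=[]
Op 10: conn=-14 S1=100 S2=27 S3=42 S4=2 blocked=[1, 2, 3, 4]
Op 11: conn=-1 S1=100 S2=27 S3=42 S4=2 blocked=[1, 2, 3, 4]
Op 12: conn=13 S1=100 S2=27 S3=42 S4=2 blocked=[]
Op 13: conn=0 S1=100 S2=27 S3=29 S4=2 blocked=[1, 2, 3, 4]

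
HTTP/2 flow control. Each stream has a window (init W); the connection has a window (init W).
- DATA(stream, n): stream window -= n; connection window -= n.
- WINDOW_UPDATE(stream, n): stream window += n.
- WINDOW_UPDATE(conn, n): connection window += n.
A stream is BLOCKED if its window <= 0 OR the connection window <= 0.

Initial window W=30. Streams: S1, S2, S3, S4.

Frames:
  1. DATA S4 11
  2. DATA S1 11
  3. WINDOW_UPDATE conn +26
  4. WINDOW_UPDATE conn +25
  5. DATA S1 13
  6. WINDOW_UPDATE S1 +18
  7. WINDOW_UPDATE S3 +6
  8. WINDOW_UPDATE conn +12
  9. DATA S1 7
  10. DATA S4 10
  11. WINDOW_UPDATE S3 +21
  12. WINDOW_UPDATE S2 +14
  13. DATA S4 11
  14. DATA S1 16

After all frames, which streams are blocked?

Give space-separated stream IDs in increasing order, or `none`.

Answer: S4

Derivation:
Op 1: conn=19 S1=30 S2=30 S3=30 S4=19 blocked=[]
Op 2: conn=8 S1=19 S2=30 S3=30 S4=19 blocked=[]
Op 3: conn=34 S1=19 S2=30 S3=30 S4=19 blocked=[]
Op 4: conn=59 S1=19 S2=30 S3=30 S4=19 blocked=[]
Op 5: conn=46 S1=6 S2=30 S3=30 S4=19 blocked=[]
Op 6: conn=46 S1=24 S2=30 S3=30 S4=19 blocked=[]
Op 7: conn=46 S1=24 S2=30 S3=36 S4=19 blocked=[]
Op 8: conn=58 S1=24 S2=30 S3=36 S4=19 blocked=[]
Op 9: conn=51 S1=17 S2=30 S3=36 S4=19 blocked=[]
Op 10: conn=41 S1=17 S2=30 S3=36 S4=9 blocked=[]
Op 11: conn=41 S1=17 S2=30 S3=57 S4=9 blocked=[]
Op 12: conn=41 S1=17 S2=44 S3=57 S4=9 blocked=[]
Op 13: conn=30 S1=17 S2=44 S3=57 S4=-2 blocked=[4]
Op 14: conn=14 S1=1 S2=44 S3=57 S4=-2 blocked=[4]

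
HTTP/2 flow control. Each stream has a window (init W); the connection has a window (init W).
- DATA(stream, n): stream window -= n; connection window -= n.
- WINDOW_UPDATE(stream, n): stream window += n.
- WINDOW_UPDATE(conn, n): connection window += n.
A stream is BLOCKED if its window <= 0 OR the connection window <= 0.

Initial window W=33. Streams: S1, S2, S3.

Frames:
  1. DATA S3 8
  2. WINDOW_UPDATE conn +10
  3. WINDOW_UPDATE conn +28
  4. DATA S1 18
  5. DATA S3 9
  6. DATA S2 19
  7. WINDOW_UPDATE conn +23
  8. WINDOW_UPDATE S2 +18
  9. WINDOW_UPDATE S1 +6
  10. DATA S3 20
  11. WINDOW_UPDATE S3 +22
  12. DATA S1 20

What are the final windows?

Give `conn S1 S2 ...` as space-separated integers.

Op 1: conn=25 S1=33 S2=33 S3=25 blocked=[]
Op 2: conn=35 S1=33 S2=33 S3=25 blocked=[]
Op 3: conn=63 S1=33 S2=33 S3=25 blocked=[]
Op 4: conn=45 S1=15 S2=33 S3=25 blocked=[]
Op 5: conn=36 S1=15 S2=33 S3=16 blocked=[]
Op 6: conn=17 S1=15 S2=14 S3=16 blocked=[]
Op 7: conn=40 S1=15 S2=14 S3=16 blocked=[]
Op 8: conn=40 S1=15 S2=32 S3=16 blocked=[]
Op 9: conn=40 S1=21 S2=32 S3=16 blocked=[]
Op 10: conn=20 S1=21 S2=32 S3=-4 blocked=[3]
Op 11: conn=20 S1=21 S2=32 S3=18 blocked=[]
Op 12: conn=0 S1=1 S2=32 S3=18 blocked=[1, 2, 3]

Answer: 0 1 32 18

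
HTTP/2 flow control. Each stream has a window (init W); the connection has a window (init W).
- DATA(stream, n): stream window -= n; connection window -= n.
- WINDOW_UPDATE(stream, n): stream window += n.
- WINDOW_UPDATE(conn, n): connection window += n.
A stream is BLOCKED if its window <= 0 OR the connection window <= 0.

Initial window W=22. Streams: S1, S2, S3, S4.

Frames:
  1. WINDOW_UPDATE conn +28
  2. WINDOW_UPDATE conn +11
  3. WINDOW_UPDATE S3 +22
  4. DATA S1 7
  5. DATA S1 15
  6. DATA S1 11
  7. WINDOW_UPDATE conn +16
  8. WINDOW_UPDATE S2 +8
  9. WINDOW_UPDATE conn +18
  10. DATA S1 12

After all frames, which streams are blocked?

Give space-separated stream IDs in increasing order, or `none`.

Answer: S1

Derivation:
Op 1: conn=50 S1=22 S2=22 S3=22 S4=22 blocked=[]
Op 2: conn=61 S1=22 S2=22 S3=22 S4=22 blocked=[]
Op 3: conn=61 S1=22 S2=22 S3=44 S4=22 blocked=[]
Op 4: conn=54 S1=15 S2=22 S3=44 S4=22 blocked=[]
Op 5: conn=39 S1=0 S2=22 S3=44 S4=22 blocked=[1]
Op 6: conn=28 S1=-11 S2=22 S3=44 S4=22 blocked=[1]
Op 7: conn=44 S1=-11 S2=22 S3=44 S4=22 blocked=[1]
Op 8: conn=44 S1=-11 S2=30 S3=44 S4=22 blocked=[1]
Op 9: conn=62 S1=-11 S2=30 S3=44 S4=22 blocked=[1]
Op 10: conn=50 S1=-23 S2=30 S3=44 S4=22 blocked=[1]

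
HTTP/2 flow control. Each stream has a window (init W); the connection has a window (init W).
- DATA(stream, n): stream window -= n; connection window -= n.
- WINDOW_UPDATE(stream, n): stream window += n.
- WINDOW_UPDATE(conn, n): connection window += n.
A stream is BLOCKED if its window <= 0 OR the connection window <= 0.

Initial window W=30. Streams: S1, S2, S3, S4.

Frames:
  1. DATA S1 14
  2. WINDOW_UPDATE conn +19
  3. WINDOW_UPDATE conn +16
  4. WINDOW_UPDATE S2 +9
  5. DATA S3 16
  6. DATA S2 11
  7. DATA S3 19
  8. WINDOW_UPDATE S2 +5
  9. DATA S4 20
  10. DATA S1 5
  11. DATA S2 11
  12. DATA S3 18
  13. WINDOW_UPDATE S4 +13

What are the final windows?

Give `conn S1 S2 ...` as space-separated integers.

Answer: -49 11 22 -23 23

Derivation:
Op 1: conn=16 S1=16 S2=30 S3=30 S4=30 blocked=[]
Op 2: conn=35 S1=16 S2=30 S3=30 S4=30 blocked=[]
Op 3: conn=51 S1=16 S2=30 S3=30 S4=30 blocked=[]
Op 4: conn=51 S1=16 S2=39 S3=30 S4=30 blocked=[]
Op 5: conn=35 S1=16 S2=39 S3=14 S4=30 blocked=[]
Op 6: conn=24 S1=16 S2=28 S3=14 S4=30 blocked=[]
Op 7: conn=5 S1=16 S2=28 S3=-5 S4=30 blocked=[3]
Op 8: conn=5 S1=16 S2=33 S3=-5 S4=30 blocked=[3]
Op 9: conn=-15 S1=16 S2=33 S3=-5 S4=10 blocked=[1, 2, 3, 4]
Op 10: conn=-20 S1=11 S2=33 S3=-5 S4=10 blocked=[1, 2, 3, 4]
Op 11: conn=-31 S1=11 S2=22 S3=-5 S4=10 blocked=[1, 2, 3, 4]
Op 12: conn=-49 S1=11 S2=22 S3=-23 S4=10 blocked=[1, 2, 3, 4]
Op 13: conn=-49 S1=11 S2=22 S3=-23 S4=23 blocked=[1, 2, 3, 4]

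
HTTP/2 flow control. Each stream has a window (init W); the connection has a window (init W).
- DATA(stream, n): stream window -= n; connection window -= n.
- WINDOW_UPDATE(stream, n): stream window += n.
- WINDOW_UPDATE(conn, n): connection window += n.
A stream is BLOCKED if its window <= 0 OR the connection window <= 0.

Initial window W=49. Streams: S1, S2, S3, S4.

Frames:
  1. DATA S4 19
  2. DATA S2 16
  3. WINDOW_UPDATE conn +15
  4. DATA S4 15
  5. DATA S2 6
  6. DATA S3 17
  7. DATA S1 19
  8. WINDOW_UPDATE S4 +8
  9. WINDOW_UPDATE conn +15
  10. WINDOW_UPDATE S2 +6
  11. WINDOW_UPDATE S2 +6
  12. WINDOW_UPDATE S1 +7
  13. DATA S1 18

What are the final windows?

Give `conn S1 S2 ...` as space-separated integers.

Op 1: conn=30 S1=49 S2=49 S3=49 S4=30 blocked=[]
Op 2: conn=14 S1=49 S2=33 S3=49 S4=30 blocked=[]
Op 3: conn=29 S1=49 S2=33 S3=49 S4=30 blocked=[]
Op 4: conn=14 S1=49 S2=33 S3=49 S4=15 blocked=[]
Op 5: conn=8 S1=49 S2=27 S3=49 S4=15 blocked=[]
Op 6: conn=-9 S1=49 S2=27 S3=32 S4=15 blocked=[1, 2, 3, 4]
Op 7: conn=-28 S1=30 S2=27 S3=32 S4=15 blocked=[1, 2, 3, 4]
Op 8: conn=-28 S1=30 S2=27 S3=32 S4=23 blocked=[1, 2, 3, 4]
Op 9: conn=-13 S1=30 S2=27 S3=32 S4=23 blocked=[1, 2, 3, 4]
Op 10: conn=-13 S1=30 S2=33 S3=32 S4=23 blocked=[1, 2, 3, 4]
Op 11: conn=-13 S1=30 S2=39 S3=32 S4=23 blocked=[1, 2, 3, 4]
Op 12: conn=-13 S1=37 S2=39 S3=32 S4=23 blocked=[1, 2, 3, 4]
Op 13: conn=-31 S1=19 S2=39 S3=32 S4=23 blocked=[1, 2, 3, 4]

Answer: -31 19 39 32 23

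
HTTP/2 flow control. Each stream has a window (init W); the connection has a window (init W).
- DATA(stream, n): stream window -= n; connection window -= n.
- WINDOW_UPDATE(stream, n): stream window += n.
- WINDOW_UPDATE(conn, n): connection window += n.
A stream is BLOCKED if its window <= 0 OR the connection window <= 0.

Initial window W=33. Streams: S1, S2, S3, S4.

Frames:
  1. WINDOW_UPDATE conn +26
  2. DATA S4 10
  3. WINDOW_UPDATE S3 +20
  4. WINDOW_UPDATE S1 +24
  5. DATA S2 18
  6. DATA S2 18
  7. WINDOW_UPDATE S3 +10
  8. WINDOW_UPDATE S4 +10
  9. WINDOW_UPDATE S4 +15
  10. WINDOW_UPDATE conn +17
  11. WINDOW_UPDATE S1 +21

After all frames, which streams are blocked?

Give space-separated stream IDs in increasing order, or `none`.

Answer: S2

Derivation:
Op 1: conn=59 S1=33 S2=33 S3=33 S4=33 blocked=[]
Op 2: conn=49 S1=33 S2=33 S3=33 S4=23 blocked=[]
Op 3: conn=49 S1=33 S2=33 S3=53 S4=23 blocked=[]
Op 4: conn=49 S1=57 S2=33 S3=53 S4=23 blocked=[]
Op 5: conn=31 S1=57 S2=15 S3=53 S4=23 blocked=[]
Op 6: conn=13 S1=57 S2=-3 S3=53 S4=23 blocked=[2]
Op 7: conn=13 S1=57 S2=-3 S3=63 S4=23 blocked=[2]
Op 8: conn=13 S1=57 S2=-3 S3=63 S4=33 blocked=[2]
Op 9: conn=13 S1=57 S2=-3 S3=63 S4=48 blocked=[2]
Op 10: conn=30 S1=57 S2=-3 S3=63 S4=48 blocked=[2]
Op 11: conn=30 S1=78 S2=-3 S3=63 S4=48 blocked=[2]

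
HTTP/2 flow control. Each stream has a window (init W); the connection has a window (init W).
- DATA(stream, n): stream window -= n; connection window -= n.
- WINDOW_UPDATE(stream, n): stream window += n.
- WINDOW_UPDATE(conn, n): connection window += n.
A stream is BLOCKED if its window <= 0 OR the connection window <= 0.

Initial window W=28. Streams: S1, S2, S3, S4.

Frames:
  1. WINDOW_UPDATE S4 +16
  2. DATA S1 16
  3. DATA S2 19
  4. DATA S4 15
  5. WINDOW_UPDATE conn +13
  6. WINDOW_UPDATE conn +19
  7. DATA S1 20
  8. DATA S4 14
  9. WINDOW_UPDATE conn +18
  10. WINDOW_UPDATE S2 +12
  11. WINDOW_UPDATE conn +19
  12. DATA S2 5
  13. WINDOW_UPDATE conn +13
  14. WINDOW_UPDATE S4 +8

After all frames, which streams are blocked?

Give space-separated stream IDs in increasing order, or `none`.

Answer: S1

Derivation:
Op 1: conn=28 S1=28 S2=28 S3=28 S4=44 blocked=[]
Op 2: conn=12 S1=12 S2=28 S3=28 S4=44 blocked=[]
Op 3: conn=-7 S1=12 S2=9 S3=28 S4=44 blocked=[1, 2, 3, 4]
Op 4: conn=-22 S1=12 S2=9 S3=28 S4=29 blocked=[1, 2, 3, 4]
Op 5: conn=-9 S1=12 S2=9 S3=28 S4=29 blocked=[1, 2, 3, 4]
Op 6: conn=10 S1=12 S2=9 S3=28 S4=29 blocked=[]
Op 7: conn=-10 S1=-8 S2=9 S3=28 S4=29 blocked=[1, 2, 3, 4]
Op 8: conn=-24 S1=-8 S2=9 S3=28 S4=15 blocked=[1, 2, 3, 4]
Op 9: conn=-6 S1=-8 S2=9 S3=28 S4=15 blocked=[1, 2, 3, 4]
Op 10: conn=-6 S1=-8 S2=21 S3=28 S4=15 blocked=[1, 2, 3, 4]
Op 11: conn=13 S1=-8 S2=21 S3=28 S4=15 blocked=[1]
Op 12: conn=8 S1=-8 S2=16 S3=28 S4=15 blocked=[1]
Op 13: conn=21 S1=-8 S2=16 S3=28 S4=15 blocked=[1]
Op 14: conn=21 S1=-8 S2=16 S3=28 S4=23 blocked=[1]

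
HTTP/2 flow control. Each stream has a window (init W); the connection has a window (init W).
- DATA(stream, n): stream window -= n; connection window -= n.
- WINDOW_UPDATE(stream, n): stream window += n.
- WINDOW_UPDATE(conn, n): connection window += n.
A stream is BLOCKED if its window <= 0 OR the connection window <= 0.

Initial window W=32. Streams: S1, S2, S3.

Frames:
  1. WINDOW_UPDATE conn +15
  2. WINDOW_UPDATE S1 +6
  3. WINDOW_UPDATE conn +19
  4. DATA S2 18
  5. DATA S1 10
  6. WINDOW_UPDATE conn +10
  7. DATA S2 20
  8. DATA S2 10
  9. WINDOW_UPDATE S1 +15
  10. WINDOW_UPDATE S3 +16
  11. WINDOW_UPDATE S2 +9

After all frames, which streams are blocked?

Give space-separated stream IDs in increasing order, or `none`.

Op 1: conn=47 S1=32 S2=32 S3=32 blocked=[]
Op 2: conn=47 S1=38 S2=32 S3=32 blocked=[]
Op 3: conn=66 S1=38 S2=32 S3=32 blocked=[]
Op 4: conn=48 S1=38 S2=14 S3=32 blocked=[]
Op 5: conn=38 S1=28 S2=14 S3=32 blocked=[]
Op 6: conn=48 S1=28 S2=14 S3=32 blocked=[]
Op 7: conn=28 S1=28 S2=-6 S3=32 blocked=[2]
Op 8: conn=18 S1=28 S2=-16 S3=32 blocked=[2]
Op 9: conn=18 S1=43 S2=-16 S3=32 blocked=[2]
Op 10: conn=18 S1=43 S2=-16 S3=48 blocked=[2]
Op 11: conn=18 S1=43 S2=-7 S3=48 blocked=[2]

Answer: S2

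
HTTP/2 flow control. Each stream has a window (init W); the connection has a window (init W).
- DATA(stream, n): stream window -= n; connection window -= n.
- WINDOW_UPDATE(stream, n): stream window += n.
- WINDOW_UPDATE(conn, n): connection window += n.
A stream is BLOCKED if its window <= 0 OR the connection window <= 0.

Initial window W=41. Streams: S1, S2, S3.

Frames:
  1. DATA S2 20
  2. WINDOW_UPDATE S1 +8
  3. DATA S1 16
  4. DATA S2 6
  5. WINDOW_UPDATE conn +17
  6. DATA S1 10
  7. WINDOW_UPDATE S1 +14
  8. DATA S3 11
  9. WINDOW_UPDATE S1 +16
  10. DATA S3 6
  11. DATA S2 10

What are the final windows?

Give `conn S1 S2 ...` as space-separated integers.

Answer: -21 53 5 24

Derivation:
Op 1: conn=21 S1=41 S2=21 S3=41 blocked=[]
Op 2: conn=21 S1=49 S2=21 S3=41 blocked=[]
Op 3: conn=5 S1=33 S2=21 S3=41 blocked=[]
Op 4: conn=-1 S1=33 S2=15 S3=41 blocked=[1, 2, 3]
Op 5: conn=16 S1=33 S2=15 S3=41 blocked=[]
Op 6: conn=6 S1=23 S2=15 S3=41 blocked=[]
Op 7: conn=6 S1=37 S2=15 S3=41 blocked=[]
Op 8: conn=-5 S1=37 S2=15 S3=30 blocked=[1, 2, 3]
Op 9: conn=-5 S1=53 S2=15 S3=30 blocked=[1, 2, 3]
Op 10: conn=-11 S1=53 S2=15 S3=24 blocked=[1, 2, 3]
Op 11: conn=-21 S1=53 S2=5 S3=24 blocked=[1, 2, 3]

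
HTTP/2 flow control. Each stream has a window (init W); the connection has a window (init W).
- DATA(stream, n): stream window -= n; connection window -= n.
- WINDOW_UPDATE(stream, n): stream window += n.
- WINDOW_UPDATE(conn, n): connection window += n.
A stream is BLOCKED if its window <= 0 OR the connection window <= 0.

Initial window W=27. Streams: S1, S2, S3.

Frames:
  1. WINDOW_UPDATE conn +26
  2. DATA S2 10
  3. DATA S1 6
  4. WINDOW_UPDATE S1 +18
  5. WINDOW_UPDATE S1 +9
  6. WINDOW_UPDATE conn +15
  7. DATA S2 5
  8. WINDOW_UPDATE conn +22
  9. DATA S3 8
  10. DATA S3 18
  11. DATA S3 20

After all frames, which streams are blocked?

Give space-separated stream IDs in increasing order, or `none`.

Op 1: conn=53 S1=27 S2=27 S3=27 blocked=[]
Op 2: conn=43 S1=27 S2=17 S3=27 blocked=[]
Op 3: conn=37 S1=21 S2=17 S3=27 blocked=[]
Op 4: conn=37 S1=39 S2=17 S3=27 blocked=[]
Op 5: conn=37 S1=48 S2=17 S3=27 blocked=[]
Op 6: conn=52 S1=48 S2=17 S3=27 blocked=[]
Op 7: conn=47 S1=48 S2=12 S3=27 blocked=[]
Op 8: conn=69 S1=48 S2=12 S3=27 blocked=[]
Op 9: conn=61 S1=48 S2=12 S3=19 blocked=[]
Op 10: conn=43 S1=48 S2=12 S3=1 blocked=[]
Op 11: conn=23 S1=48 S2=12 S3=-19 blocked=[3]

Answer: S3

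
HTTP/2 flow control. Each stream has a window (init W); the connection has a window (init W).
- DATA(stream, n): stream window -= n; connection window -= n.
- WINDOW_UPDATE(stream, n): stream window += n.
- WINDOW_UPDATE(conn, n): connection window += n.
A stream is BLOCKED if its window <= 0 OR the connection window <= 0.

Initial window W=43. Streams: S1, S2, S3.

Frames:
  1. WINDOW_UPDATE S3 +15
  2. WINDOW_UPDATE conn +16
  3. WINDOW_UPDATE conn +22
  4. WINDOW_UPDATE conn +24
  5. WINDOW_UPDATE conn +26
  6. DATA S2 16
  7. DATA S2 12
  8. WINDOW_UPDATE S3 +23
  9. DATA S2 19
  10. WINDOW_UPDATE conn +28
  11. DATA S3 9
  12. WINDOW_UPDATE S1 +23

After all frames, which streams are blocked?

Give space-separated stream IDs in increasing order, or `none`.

Op 1: conn=43 S1=43 S2=43 S3=58 blocked=[]
Op 2: conn=59 S1=43 S2=43 S3=58 blocked=[]
Op 3: conn=81 S1=43 S2=43 S3=58 blocked=[]
Op 4: conn=105 S1=43 S2=43 S3=58 blocked=[]
Op 5: conn=131 S1=43 S2=43 S3=58 blocked=[]
Op 6: conn=115 S1=43 S2=27 S3=58 blocked=[]
Op 7: conn=103 S1=43 S2=15 S3=58 blocked=[]
Op 8: conn=103 S1=43 S2=15 S3=81 blocked=[]
Op 9: conn=84 S1=43 S2=-4 S3=81 blocked=[2]
Op 10: conn=112 S1=43 S2=-4 S3=81 blocked=[2]
Op 11: conn=103 S1=43 S2=-4 S3=72 blocked=[2]
Op 12: conn=103 S1=66 S2=-4 S3=72 blocked=[2]

Answer: S2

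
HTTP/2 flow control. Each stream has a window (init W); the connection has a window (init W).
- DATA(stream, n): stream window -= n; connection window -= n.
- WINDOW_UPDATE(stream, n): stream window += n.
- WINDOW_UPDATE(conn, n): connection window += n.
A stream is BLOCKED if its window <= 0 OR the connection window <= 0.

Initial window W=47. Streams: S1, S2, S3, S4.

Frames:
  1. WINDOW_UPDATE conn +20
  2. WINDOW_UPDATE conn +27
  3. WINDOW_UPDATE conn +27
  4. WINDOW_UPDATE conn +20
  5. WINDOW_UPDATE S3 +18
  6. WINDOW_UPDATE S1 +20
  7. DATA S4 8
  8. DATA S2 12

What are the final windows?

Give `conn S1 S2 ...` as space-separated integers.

Answer: 121 67 35 65 39

Derivation:
Op 1: conn=67 S1=47 S2=47 S3=47 S4=47 blocked=[]
Op 2: conn=94 S1=47 S2=47 S3=47 S4=47 blocked=[]
Op 3: conn=121 S1=47 S2=47 S3=47 S4=47 blocked=[]
Op 4: conn=141 S1=47 S2=47 S3=47 S4=47 blocked=[]
Op 5: conn=141 S1=47 S2=47 S3=65 S4=47 blocked=[]
Op 6: conn=141 S1=67 S2=47 S3=65 S4=47 blocked=[]
Op 7: conn=133 S1=67 S2=47 S3=65 S4=39 blocked=[]
Op 8: conn=121 S1=67 S2=35 S3=65 S4=39 blocked=[]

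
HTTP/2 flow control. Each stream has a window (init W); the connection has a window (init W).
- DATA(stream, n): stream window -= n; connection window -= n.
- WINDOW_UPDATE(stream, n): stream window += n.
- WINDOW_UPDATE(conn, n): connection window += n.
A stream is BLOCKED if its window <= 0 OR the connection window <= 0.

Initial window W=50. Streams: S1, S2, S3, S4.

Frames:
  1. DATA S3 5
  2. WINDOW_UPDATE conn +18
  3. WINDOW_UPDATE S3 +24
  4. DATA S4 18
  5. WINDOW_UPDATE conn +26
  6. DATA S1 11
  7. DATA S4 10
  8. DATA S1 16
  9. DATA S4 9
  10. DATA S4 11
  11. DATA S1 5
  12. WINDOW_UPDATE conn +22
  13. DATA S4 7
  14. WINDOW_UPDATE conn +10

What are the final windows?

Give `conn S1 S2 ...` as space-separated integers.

Op 1: conn=45 S1=50 S2=50 S3=45 S4=50 blocked=[]
Op 2: conn=63 S1=50 S2=50 S3=45 S4=50 blocked=[]
Op 3: conn=63 S1=50 S2=50 S3=69 S4=50 blocked=[]
Op 4: conn=45 S1=50 S2=50 S3=69 S4=32 blocked=[]
Op 5: conn=71 S1=50 S2=50 S3=69 S4=32 blocked=[]
Op 6: conn=60 S1=39 S2=50 S3=69 S4=32 blocked=[]
Op 7: conn=50 S1=39 S2=50 S3=69 S4=22 blocked=[]
Op 8: conn=34 S1=23 S2=50 S3=69 S4=22 blocked=[]
Op 9: conn=25 S1=23 S2=50 S3=69 S4=13 blocked=[]
Op 10: conn=14 S1=23 S2=50 S3=69 S4=2 blocked=[]
Op 11: conn=9 S1=18 S2=50 S3=69 S4=2 blocked=[]
Op 12: conn=31 S1=18 S2=50 S3=69 S4=2 blocked=[]
Op 13: conn=24 S1=18 S2=50 S3=69 S4=-5 blocked=[4]
Op 14: conn=34 S1=18 S2=50 S3=69 S4=-5 blocked=[4]

Answer: 34 18 50 69 -5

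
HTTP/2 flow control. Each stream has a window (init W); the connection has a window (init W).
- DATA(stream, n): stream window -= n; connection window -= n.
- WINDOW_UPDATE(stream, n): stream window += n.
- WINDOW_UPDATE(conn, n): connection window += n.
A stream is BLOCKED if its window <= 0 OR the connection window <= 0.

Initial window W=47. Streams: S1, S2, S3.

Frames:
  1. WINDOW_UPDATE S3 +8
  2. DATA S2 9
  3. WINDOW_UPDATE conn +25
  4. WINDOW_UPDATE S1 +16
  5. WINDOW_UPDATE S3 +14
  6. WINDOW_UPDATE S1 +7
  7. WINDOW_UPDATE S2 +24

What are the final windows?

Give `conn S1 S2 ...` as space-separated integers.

Answer: 63 70 62 69

Derivation:
Op 1: conn=47 S1=47 S2=47 S3=55 blocked=[]
Op 2: conn=38 S1=47 S2=38 S3=55 blocked=[]
Op 3: conn=63 S1=47 S2=38 S3=55 blocked=[]
Op 4: conn=63 S1=63 S2=38 S3=55 blocked=[]
Op 5: conn=63 S1=63 S2=38 S3=69 blocked=[]
Op 6: conn=63 S1=70 S2=38 S3=69 blocked=[]
Op 7: conn=63 S1=70 S2=62 S3=69 blocked=[]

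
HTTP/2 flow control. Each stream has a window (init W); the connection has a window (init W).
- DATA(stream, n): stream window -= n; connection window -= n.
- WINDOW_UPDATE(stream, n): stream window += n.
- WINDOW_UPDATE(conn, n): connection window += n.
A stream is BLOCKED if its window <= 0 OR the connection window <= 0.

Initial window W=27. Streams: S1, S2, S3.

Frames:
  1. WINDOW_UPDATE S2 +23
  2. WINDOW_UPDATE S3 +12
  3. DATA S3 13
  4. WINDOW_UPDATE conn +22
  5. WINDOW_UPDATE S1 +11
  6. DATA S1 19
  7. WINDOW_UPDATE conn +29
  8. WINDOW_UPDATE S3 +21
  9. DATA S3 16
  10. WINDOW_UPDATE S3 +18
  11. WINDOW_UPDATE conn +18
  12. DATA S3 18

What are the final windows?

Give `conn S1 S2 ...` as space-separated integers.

Answer: 30 19 50 31

Derivation:
Op 1: conn=27 S1=27 S2=50 S3=27 blocked=[]
Op 2: conn=27 S1=27 S2=50 S3=39 blocked=[]
Op 3: conn=14 S1=27 S2=50 S3=26 blocked=[]
Op 4: conn=36 S1=27 S2=50 S3=26 blocked=[]
Op 5: conn=36 S1=38 S2=50 S3=26 blocked=[]
Op 6: conn=17 S1=19 S2=50 S3=26 blocked=[]
Op 7: conn=46 S1=19 S2=50 S3=26 blocked=[]
Op 8: conn=46 S1=19 S2=50 S3=47 blocked=[]
Op 9: conn=30 S1=19 S2=50 S3=31 blocked=[]
Op 10: conn=30 S1=19 S2=50 S3=49 blocked=[]
Op 11: conn=48 S1=19 S2=50 S3=49 blocked=[]
Op 12: conn=30 S1=19 S2=50 S3=31 blocked=[]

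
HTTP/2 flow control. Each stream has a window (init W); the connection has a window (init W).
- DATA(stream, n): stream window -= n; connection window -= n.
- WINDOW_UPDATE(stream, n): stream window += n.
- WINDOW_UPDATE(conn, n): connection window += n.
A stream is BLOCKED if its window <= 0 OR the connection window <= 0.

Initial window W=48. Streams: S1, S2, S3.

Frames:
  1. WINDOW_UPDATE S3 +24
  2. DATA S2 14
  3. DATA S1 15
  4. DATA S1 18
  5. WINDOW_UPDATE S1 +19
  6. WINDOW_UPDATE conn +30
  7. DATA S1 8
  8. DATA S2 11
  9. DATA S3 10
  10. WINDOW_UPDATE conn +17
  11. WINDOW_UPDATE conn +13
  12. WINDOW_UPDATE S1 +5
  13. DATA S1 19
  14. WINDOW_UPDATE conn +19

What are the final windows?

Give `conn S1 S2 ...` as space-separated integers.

Op 1: conn=48 S1=48 S2=48 S3=72 blocked=[]
Op 2: conn=34 S1=48 S2=34 S3=72 blocked=[]
Op 3: conn=19 S1=33 S2=34 S3=72 blocked=[]
Op 4: conn=1 S1=15 S2=34 S3=72 blocked=[]
Op 5: conn=1 S1=34 S2=34 S3=72 blocked=[]
Op 6: conn=31 S1=34 S2=34 S3=72 blocked=[]
Op 7: conn=23 S1=26 S2=34 S3=72 blocked=[]
Op 8: conn=12 S1=26 S2=23 S3=72 blocked=[]
Op 9: conn=2 S1=26 S2=23 S3=62 blocked=[]
Op 10: conn=19 S1=26 S2=23 S3=62 blocked=[]
Op 11: conn=32 S1=26 S2=23 S3=62 blocked=[]
Op 12: conn=32 S1=31 S2=23 S3=62 blocked=[]
Op 13: conn=13 S1=12 S2=23 S3=62 blocked=[]
Op 14: conn=32 S1=12 S2=23 S3=62 blocked=[]

Answer: 32 12 23 62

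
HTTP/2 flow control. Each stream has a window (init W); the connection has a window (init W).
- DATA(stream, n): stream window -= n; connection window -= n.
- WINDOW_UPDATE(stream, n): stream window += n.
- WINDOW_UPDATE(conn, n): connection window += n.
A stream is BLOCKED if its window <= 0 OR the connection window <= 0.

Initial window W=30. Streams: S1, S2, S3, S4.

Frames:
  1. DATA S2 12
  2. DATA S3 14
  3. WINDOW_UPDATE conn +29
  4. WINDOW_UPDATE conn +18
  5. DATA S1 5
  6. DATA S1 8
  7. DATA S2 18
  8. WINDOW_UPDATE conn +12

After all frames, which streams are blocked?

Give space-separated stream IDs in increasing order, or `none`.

Answer: S2

Derivation:
Op 1: conn=18 S1=30 S2=18 S3=30 S4=30 blocked=[]
Op 2: conn=4 S1=30 S2=18 S3=16 S4=30 blocked=[]
Op 3: conn=33 S1=30 S2=18 S3=16 S4=30 blocked=[]
Op 4: conn=51 S1=30 S2=18 S3=16 S4=30 blocked=[]
Op 5: conn=46 S1=25 S2=18 S3=16 S4=30 blocked=[]
Op 6: conn=38 S1=17 S2=18 S3=16 S4=30 blocked=[]
Op 7: conn=20 S1=17 S2=0 S3=16 S4=30 blocked=[2]
Op 8: conn=32 S1=17 S2=0 S3=16 S4=30 blocked=[2]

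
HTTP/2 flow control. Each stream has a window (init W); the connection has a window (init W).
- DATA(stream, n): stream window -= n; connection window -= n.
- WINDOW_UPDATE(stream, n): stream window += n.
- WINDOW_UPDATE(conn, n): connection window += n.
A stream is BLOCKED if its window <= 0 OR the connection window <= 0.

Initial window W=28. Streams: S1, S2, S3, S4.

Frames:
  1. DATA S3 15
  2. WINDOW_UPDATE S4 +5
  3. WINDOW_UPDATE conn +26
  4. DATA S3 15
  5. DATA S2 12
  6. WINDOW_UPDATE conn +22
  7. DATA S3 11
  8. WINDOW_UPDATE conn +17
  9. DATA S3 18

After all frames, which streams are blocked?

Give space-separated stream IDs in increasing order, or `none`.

Answer: S3

Derivation:
Op 1: conn=13 S1=28 S2=28 S3=13 S4=28 blocked=[]
Op 2: conn=13 S1=28 S2=28 S3=13 S4=33 blocked=[]
Op 3: conn=39 S1=28 S2=28 S3=13 S4=33 blocked=[]
Op 4: conn=24 S1=28 S2=28 S3=-2 S4=33 blocked=[3]
Op 5: conn=12 S1=28 S2=16 S3=-2 S4=33 blocked=[3]
Op 6: conn=34 S1=28 S2=16 S3=-2 S4=33 blocked=[3]
Op 7: conn=23 S1=28 S2=16 S3=-13 S4=33 blocked=[3]
Op 8: conn=40 S1=28 S2=16 S3=-13 S4=33 blocked=[3]
Op 9: conn=22 S1=28 S2=16 S3=-31 S4=33 blocked=[3]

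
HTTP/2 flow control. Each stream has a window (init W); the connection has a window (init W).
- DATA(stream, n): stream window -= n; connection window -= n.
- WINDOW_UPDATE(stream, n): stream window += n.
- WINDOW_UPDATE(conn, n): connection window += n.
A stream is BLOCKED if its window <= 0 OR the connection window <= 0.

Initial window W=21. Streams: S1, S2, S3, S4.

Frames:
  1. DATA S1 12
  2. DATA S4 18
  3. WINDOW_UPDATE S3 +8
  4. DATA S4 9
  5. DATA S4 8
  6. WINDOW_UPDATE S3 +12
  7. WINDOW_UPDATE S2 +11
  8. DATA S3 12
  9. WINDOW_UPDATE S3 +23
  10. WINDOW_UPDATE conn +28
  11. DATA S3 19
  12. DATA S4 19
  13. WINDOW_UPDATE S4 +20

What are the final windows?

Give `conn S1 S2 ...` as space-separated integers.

Op 1: conn=9 S1=9 S2=21 S3=21 S4=21 blocked=[]
Op 2: conn=-9 S1=9 S2=21 S3=21 S4=3 blocked=[1, 2, 3, 4]
Op 3: conn=-9 S1=9 S2=21 S3=29 S4=3 blocked=[1, 2, 3, 4]
Op 4: conn=-18 S1=9 S2=21 S3=29 S4=-6 blocked=[1, 2, 3, 4]
Op 5: conn=-26 S1=9 S2=21 S3=29 S4=-14 blocked=[1, 2, 3, 4]
Op 6: conn=-26 S1=9 S2=21 S3=41 S4=-14 blocked=[1, 2, 3, 4]
Op 7: conn=-26 S1=9 S2=32 S3=41 S4=-14 blocked=[1, 2, 3, 4]
Op 8: conn=-38 S1=9 S2=32 S3=29 S4=-14 blocked=[1, 2, 3, 4]
Op 9: conn=-38 S1=9 S2=32 S3=52 S4=-14 blocked=[1, 2, 3, 4]
Op 10: conn=-10 S1=9 S2=32 S3=52 S4=-14 blocked=[1, 2, 3, 4]
Op 11: conn=-29 S1=9 S2=32 S3=33 S4=-14 blocked=[1, 2, 3, 4]
Op 12: conn=-48 S1=9 S2=32 S3=33 S4=-33 blocked=[1, 2, 3, 4]
Op 13: conn=-48 S1=9 S2=32 S3=33 S4=-13 blocked=[1, 2, 3, 4]

Answer: -48 9 32 33 -13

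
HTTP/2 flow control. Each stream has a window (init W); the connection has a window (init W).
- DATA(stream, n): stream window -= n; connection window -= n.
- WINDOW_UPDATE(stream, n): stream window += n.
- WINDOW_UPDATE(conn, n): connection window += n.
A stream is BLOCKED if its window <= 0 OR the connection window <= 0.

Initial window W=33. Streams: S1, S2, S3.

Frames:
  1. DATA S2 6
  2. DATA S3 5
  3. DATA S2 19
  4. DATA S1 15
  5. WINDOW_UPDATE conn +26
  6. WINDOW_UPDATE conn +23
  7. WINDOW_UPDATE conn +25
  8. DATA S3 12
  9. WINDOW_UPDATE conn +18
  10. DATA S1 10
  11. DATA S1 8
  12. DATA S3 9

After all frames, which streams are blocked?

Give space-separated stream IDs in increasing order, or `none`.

Op 1: conn=27 S1=33 S2=27 S3=33 blocked=[]
Op 2: conn=22 S1=33 S2=27 S3=28 blocked=[]
Op 3: conn=3 S1=33 S2=8 S3=28 blocked=[]
Op 4: conn=-12 S1=18 S2=8 S3=28 blocked=[1, 2, 3]
Op 5: conn=14 S1=18 S2=8 S3=28 blocked=[]
Op 6: conn=37 S1=18 S2=8 S3=28 blocked=[]
Op 7: conn=62 S1=18 S2=8 S3=28 blocked=[]
Op 8: conn=50 S1=18 S2=8 S3=16 blocked=[]
Op 9: conn=68 S1=18 S2=8 S3=16 blocked=[]
Op 10: conn=58 S1=8 S2=8 S3=16 blocked=[]
Op 11: conn=50 S1=0 S2=8 S3=16 blocked=[1]
Op 12: conn=41 S1=0 S2=8 S3=7 blocked=[1]

Answer: S1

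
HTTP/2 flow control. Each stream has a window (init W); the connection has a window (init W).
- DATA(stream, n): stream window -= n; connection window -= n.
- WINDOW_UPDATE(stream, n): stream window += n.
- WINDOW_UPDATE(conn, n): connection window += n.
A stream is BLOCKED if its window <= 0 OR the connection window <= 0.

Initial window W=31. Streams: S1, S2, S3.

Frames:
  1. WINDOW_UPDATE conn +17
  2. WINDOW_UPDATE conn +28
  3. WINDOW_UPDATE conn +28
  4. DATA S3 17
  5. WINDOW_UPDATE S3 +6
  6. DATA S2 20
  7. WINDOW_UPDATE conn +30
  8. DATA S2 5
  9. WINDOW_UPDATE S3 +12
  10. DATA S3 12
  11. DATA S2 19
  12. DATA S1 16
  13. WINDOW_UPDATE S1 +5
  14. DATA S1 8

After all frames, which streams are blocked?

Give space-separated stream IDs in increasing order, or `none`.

Answer: S2

Derivation:
Op 1: conn=48 S1=31 S2=31 S3=31 blocked=[]
Op 2: conn=76 S1=31 S2=31 S3=31 blocked=[]
Op 3: conn=104 S1=31 S2=31 S3=31 blocked=[]
Op 4: conn=87 S1=31 S2=31 S3=14 blocked=[]
Op 5: conn=87 S1=31 S2=31 S3=20 blocked=[]
Op 6: conn=67 S1=31 S2=11 S3=20 blocked=[]
Op 7: conn=97 S1=31 S2=11 S3=20 blocked=[]
Op 8: conn=92 S1=31 S2=6 S3=20 blocked=[]
Op 9: conn=92 S1=31 S2=6 S3=32 blocked=[]
Op 10: conn=80 S1=31 S2=6 S3=20 blocked=[]
Op 11: conn=61 S1=31 S2=-13 S3=20 blocked=[2]
Op 12: conn=45 S1=15 S2=-13 S3=20 blocked=[2]
Op 13: conn=45 S1=20 S2=-13 S3=20 blocked=[2]
Op 14: conn=37 S1=12 S2=-13 S3=20 blocked=[2]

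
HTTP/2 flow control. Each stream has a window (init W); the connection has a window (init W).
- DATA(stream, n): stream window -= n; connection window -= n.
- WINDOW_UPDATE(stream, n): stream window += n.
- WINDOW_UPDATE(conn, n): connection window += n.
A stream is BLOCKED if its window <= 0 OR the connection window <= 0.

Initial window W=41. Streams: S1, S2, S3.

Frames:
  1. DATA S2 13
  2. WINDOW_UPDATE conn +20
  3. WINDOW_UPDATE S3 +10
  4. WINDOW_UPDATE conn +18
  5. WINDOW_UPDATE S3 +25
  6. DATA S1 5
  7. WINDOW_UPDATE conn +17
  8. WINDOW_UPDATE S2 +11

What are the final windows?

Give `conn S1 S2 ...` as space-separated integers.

Op 1: conn=28 S1=41 S2=28 S3=41 blocked=[]
Op 2: conn=48 S1=41 S2=28 S3=41 blocked=[]
Op 3: conn=48 S1=41 S2=28 S3=51 blocked=[]
Op 4: conn=66 S1=41 S2=28 S3=51 blocked=[]
Op 5: conn=66 S1=41 S2=28 S3=76 blocked=[]
Op 6: conn=61 S1=36 S2=28 S3=76 blocked=[]
Op 7: conn=78 S1=36 S2=28 S3=76 blocked=[]
Op 8: conn=78 S1=36 S2=39 S3=76 blocked=[]

Answer: 78 36 39 76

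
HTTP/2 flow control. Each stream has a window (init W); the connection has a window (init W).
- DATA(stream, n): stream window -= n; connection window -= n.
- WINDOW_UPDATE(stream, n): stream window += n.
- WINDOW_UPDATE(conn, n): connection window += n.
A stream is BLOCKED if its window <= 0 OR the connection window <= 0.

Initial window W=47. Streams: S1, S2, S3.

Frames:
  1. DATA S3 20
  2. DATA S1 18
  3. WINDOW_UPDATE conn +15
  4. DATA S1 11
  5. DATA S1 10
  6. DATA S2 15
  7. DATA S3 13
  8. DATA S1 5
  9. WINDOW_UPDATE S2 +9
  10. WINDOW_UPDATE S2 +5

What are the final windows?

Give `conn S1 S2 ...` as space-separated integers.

Answer: -30 3 46 14

Derivation:
Op 1: conn=27 S1=47 S2=47 S3=27 blocked=[]
Op 2: conn=9 S1=29 S2=47 S3=27 blocked=[]
Op 3: conn=24 S1=29 S2=47 S3=27 blocked=[]
Op 4: conn=13 S1=18 S2=47 S3=27 blocked=[]
Op 5: conn=3 S1=8 S2=47 S3=27 blocked=[]
Op 6: conn=-12 S1=8 S2=32 S3=27 blocked=[1, 2, 3]
Op 7: conn=-25 S1=8 S2=32 S3=14 blocked=[1, 2, 3]
Op 8: conn=-30 S1=3 S2=32 S3=14 blocked=[1, 2, 3]
Op 9: conn=-30 S1=3 S2=41 S3=14 blocked=[1, 2, 3]
Op 10: conn=-30 S1=3 S2=46 S3=14 blocked=[1, 2, 3]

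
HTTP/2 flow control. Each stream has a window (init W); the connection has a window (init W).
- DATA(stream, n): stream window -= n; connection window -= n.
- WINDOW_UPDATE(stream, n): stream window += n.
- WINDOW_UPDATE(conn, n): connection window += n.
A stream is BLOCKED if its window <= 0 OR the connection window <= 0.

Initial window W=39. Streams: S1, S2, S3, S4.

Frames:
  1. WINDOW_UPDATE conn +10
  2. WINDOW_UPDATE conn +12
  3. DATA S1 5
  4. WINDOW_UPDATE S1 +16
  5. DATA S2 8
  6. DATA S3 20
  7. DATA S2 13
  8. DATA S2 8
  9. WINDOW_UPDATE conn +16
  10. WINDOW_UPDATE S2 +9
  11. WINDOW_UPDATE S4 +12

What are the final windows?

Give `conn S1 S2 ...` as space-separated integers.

Op 1: conn=49 S1=39 S2=39 S3=39 S4=39 blocked=[]
Op 2: conn=61 S1=39 S2=39 S3=39 S4=39 blocked=[]
Op 3: conn=56 S1=34 S2=39 S3=39 S4=39 blocked=[]
Op 4: conn=56 S1=50 S2=39 S3=39 S4=39 blocked=[]
Op 5: conn=48 S1=50 S2=31 S3=39 S4=39 blocked=[]
Op 6: conn=28 S1=50 S2=31 S3=19 S4=39 blocked=[]
Op 7: conn=15 S1=50 S2=18 S3=19 S4=39 blocked=[]
Op 8: conn=7 S1=50 S2=10 S3=19 S4=39 blocked=[]
Op 9: conn=23 S1=50 S2=10 S3=19 S4=39 blocked=[]
Op 10: conn=23 S1=50 S2=19 S3=19 S4=39 blocked=[]
Op 11: conn=23 S1=50 S2=19 S3=19 S4=51 blocked=[]

Answer: 23 50 19 19 51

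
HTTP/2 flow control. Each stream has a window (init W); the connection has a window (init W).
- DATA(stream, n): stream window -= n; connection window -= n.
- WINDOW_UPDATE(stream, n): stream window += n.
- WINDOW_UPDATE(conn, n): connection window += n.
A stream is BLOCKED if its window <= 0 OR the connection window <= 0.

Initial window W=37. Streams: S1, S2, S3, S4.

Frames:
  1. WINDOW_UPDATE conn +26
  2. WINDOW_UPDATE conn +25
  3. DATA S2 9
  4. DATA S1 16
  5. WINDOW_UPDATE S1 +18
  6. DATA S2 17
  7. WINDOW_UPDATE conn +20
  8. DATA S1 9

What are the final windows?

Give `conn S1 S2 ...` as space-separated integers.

Op 1: conn=63 S1=37 S2=37 S3=37 S4=37 blocked=[]
Op 2: conn=88 S1=37 S2=37 S3=37 S4=37 blocked=[]
Op 3: conn=79 S1=37 S2=28 S3=37 S4=37 blocked=[]
Op 4: conn=63 S1=21 S2=28 S3=37 S4=37 blocked=[]
Op 5: conn=63 S1=39 S2=28 S3=37 S4=37 blocked=[]
Op 6: conn=46 S1=39 S2=11 S3=37 S4=37 blocked=[]
Op 7: conn=66 S1=39 S2=11 S3=37 S4=37 blocked=[]
Op 8: conn=57 S1=30 S2=11 S3=37 S4=37 blocked=[]

Answer: 57 30 11 37 37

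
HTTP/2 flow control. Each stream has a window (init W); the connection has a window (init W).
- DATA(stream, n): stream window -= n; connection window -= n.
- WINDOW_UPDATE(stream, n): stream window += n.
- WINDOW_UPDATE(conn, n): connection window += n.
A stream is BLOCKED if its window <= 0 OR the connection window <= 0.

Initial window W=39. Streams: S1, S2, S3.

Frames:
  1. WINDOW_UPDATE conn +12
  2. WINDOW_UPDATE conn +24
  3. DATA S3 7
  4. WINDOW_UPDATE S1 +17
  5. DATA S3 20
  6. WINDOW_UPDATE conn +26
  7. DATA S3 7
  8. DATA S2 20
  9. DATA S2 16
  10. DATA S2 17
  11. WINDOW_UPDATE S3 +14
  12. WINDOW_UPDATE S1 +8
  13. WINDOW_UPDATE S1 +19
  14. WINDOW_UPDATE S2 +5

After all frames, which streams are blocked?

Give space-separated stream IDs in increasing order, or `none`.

Op 1: conn=51 S1=39 S2=39 S3=39 blocked=[]
Op 2: conn=75 S1=39 S2=39 S3=39 blocked=[]
Op 3: conn=68 S1=39 S2=39 S3=32 blocked=[]
Op 4: conn=68 S1=56 S2=39 S3=32 blocked=[]
Op 5: conn=48 S1=56 S2=39 S3=12 blocked=[]
Op 6: conn=74 S1=56 S2=39 S3=12 blocked=[]
Op 7: conn=67 S1=56 S2=39 S3=5 blocked=[]
Op 8: conn=47 S1=56 S2=19 S3=5 blocked=[]
Op 9: conn=31 S1=56 S2=3 S3=5 blocked=[]
Op 10: conn=14 S1=56 S2=-14 S3=5 blocked=[2]
Op 11: conn=14 S1=56 S2=-14 S3=19 blocked=[2]
Op 12: conn=14 S1=64 S2=-14 S3=19 blocked=[2]
Op 13: conn=14 S1=83 S2=-14 S3=19 blocked=[2]
Op 14: conn=14 S1=83 S2=-9 S3=19 blocked=[2]

Answer: S2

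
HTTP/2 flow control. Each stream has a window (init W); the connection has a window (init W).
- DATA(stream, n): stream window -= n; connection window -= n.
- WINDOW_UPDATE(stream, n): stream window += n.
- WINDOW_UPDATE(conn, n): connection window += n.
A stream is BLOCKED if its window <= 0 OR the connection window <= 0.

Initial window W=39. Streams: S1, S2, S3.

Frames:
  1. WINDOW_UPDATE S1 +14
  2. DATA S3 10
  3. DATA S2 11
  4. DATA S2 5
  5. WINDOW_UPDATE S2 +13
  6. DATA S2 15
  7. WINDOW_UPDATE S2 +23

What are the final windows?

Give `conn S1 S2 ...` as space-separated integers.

Op 1: conn=39 S1=53 S2=39 S3=39 blocked=[]
Op 2: conn=29 S1=53 S2=39 S3=29 blocked=[]
Op 3: conn=18 S1=53 S2=28 S3=29 blocked=[]
Op 4: conn=13 S1=53 S2=23 S3=29 blocked=[]
Op 5: conn=13 S1=53 S2=36 S3=29 blocked=[]
Op 6: conn=-2 S1=53 S2=21 S3=29 blocked=[1, 2, 3]
Op 7: conn=-2 S1=53 S2=44 S3=29 blocked=[1, 2, 3]

Answer: -2 53 44 29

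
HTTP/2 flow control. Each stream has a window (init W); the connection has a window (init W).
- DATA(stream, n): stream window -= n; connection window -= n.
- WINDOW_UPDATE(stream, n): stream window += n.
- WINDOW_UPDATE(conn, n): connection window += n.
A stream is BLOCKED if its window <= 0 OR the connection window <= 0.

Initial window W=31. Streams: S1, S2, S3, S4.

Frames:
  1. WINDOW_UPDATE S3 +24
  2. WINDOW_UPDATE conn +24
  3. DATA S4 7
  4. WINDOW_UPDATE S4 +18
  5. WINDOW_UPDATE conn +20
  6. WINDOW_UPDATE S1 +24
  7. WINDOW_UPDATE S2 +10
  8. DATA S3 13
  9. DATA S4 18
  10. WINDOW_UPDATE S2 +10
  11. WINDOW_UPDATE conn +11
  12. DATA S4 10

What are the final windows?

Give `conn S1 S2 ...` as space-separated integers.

Answer: 38 55 51 42 14

Derivation:
Op 1: conn=31 S1=31 S2=31 S3=55 S4=31 blocked=[]
Op 2: conn=55 S1=31 S2=31 S3=55 S4=31 blocked=[]
Op 3: conn=48 S1=31 S2=31 S3=55 S4=24 blocked=[]
Op 4: conn=48 S1=31 S2=31 S3=55 S4=42 blocked=[]
Op 5: conn=68 S1=31 S2=31 S3=55 S4=42 blocked=[]
Op 6: conn=68 S1=55 S2=31 S3=55 S4=42 blocked=[]
Op 7: conn=68 S1=55 S2=41 S3=55 S4=42 blocked=[]
Op 8: conn=55 S1=55 S2=41 S3=42 S4=42 blocked=[]
Op 9: conn=37 S1=55 S2=41 S3=42 S4=24 blocked=[]
Op 10: conn=37 S1=55 S2=51 S3=42 S4=24 blocked=[]
Op 11: conn=48 S1=55 S2=51 S3=42 S4=24 blocked=[]
Op 12: conn=38 S1=55 S2=51 S3=42 S4=14 blocked=[]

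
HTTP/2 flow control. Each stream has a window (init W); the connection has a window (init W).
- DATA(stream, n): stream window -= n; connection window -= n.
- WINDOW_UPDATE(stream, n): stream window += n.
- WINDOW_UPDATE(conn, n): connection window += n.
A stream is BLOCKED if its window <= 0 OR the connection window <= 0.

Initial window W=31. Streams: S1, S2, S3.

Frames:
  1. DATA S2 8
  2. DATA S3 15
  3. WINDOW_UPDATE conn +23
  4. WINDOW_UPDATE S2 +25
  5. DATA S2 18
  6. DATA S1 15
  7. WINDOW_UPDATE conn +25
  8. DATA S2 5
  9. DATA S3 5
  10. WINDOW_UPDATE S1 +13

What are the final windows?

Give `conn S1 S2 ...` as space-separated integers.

Op 1: conn=23 S1=31 S2=23 S3=31 blocked=[]
Op 2: conn=8 S1=31 S2=23 S3=16 blocked=[]
Op 3: conn=31 S1=31 S2=23 S3=16 blocked=[]
Op 4: conn=31 S1=31 S2=48 S3=16 blocked=[]
Op 5: conn=13 S1=31 S2=30 S3=16 blocked=[]
Op 6: conn=-2 S1=16 S2=30 S3=16 blocked=[1, 2, 3]
Op 7: conn=23 S1=16 S2=30 S3=16 blocked=[]
Op 8: conn=18 S1=16 S2=25 S3=16 blocked=[]
Op 9: conn=13 S1=16 S2=25 S3=11 blocked=[]
Op 10: conn=13 S1=29 S2=25 S3=11 blocked=[]

Answer: 13 29 25 11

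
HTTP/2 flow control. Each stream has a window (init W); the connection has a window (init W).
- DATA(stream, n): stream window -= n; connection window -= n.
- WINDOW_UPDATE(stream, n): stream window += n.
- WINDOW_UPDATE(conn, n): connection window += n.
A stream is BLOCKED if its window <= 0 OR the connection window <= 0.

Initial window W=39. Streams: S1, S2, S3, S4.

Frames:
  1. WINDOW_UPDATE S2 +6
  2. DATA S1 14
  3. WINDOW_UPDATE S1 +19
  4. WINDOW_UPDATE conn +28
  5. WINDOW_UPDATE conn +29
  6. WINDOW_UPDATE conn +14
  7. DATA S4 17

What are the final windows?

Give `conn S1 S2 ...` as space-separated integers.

Answer: 79 44 45 39 22

Derivation:
Op 1: conn=39 S1=39 S2=45 S3=39 S4=39 blocked=[]
Op 2: conn=25 S1=25 S2=45 S3=39 S4=39 blocked=[]
Op 3: conn=25 S1=44 S2=45 S3=39 S4=39 blocked=[]
Op 4: conn=53 S1=44 S2=45 S3=39 S4=39 blocked=[]
Op 5: conn=82 S1=44 S2=45 S3=39 S4=39 blocked=[]
Op 6: conn=96 S1=44 S2=45 S3=39 S4=39 blocked=[]
Op 7: conn=79 S1=44 S2=45 S3=39 S4=22 blocked=[]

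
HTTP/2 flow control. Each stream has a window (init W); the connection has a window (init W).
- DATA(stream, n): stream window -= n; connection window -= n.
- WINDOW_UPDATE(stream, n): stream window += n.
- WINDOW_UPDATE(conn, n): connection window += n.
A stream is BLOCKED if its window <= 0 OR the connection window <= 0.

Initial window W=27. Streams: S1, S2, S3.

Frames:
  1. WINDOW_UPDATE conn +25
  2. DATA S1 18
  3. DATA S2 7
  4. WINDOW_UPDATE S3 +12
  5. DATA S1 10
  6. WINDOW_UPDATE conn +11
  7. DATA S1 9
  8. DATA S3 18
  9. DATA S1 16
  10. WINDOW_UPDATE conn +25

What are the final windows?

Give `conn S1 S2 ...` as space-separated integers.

Op 1: conn=52 S1=27 S2=27 S3=27 blocked=[]
Op 2: conn=34 S1=9 S2=27 S3=27 blocked=[]
Op 3: conn=27 S1=9 S2=20 S3=27 blocked=[]
Op 4: conn=27 S1=9 S2=20 S3=39 blocked=[]
Op 5: conn=17 S1=-1 S2=20 S3=39 blocked=[1]
Op 6: conn=28 S1=-1 S2=20 S3=39 blocked=[1]
Op 7: conn=19 S1=-10 S2=20 S3=39 blocked=[1]
Op 8: conn=1 S1=-10 S2=20 S3=21 blocked=[1]
Op 9: conn=-15 S1=-26 S2=20 S3=21 blocked=[1, 2, 3]
Op 10: conn=10 S1=-26 S2=20 S3=21 blocked=[1]

Answer: 10 -26 20 21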